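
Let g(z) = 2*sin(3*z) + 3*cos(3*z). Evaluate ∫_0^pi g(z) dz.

An antiderivative is F(z) = sin(3*z) - 2*cos(3*z)/3.
Then F(pi) - F(0) = (2/3) - (-2/3) = 4/3.

4/3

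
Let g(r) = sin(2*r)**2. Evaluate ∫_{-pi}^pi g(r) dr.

Use the identity sin^2(2*r) = (1 - cos(4*r))/2.
An antiderivative is F(r) = r/2 - sin(4*r)/8.
Then F(pi) - F(-pi) = (pi/2) - (-pi/2) = pi.

pi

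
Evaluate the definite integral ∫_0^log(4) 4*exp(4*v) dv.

255

Let u = exp(v), so du = exp(v) dv. When v = 0, u = 1; when v = log(4), u = 4.
The integral becomes 4·∫ u**3 du from 1 to 4, with antiderivative u**4.
Back in v: F(v) = exp(4*v).
Then F(log(4)) - F(0) = (256) - (1) = 255.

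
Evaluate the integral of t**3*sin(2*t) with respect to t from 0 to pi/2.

Integrate by parts 3 times (u = t^3, dv = sin(2*t) dt).
An antiderivative is F(t) = -t**3*cos(2*t)/2 + 3*t**2*sin(2*t)/4 + 3*t*cos(2*t)/4 - 3*sin(2*t)/8.
Then F(pi/2) - F(0) = (pi*(-6 + pi**2)/16) - (0) = pi*(-6 + pi**2)/16.

pi*(-6 + pi**2)/16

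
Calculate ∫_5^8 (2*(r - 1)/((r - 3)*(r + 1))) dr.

Factor the denominator: r**2 - 2*r - 3 = (r + 1)(r - 3).
Partial fractions: 2*(r - 1)/((r - 3)*(r + 1)) = 1/(r + 1) + 1/(r - 3).
An antiderivative is F(r) = log(r - 3) + log(r + 1).
Then F(8) - F(5) = (log(45)) - (log(12)) = log(15/4).

log(15/4)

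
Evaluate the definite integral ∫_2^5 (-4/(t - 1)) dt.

An antiderivative is F(t) = -4*log(t - 1).
Then F(5) - F(2) = (-8*log(2)) - (0) = -8*log(2).

-8*log(2)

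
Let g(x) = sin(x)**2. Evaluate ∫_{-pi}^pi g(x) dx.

pi

Use the identity sin^2(x) = (1 - cos(2*x))/2.
An antiderivative is F(x) = x/2 - sin(2*x)/4.
Then F(pi) - F(-pi) = (pi/2) - (-pi/2) = pi.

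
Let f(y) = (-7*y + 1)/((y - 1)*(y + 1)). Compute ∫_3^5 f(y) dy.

log(2/81)

Factor the denominator: y**2 - 1 = (y + 1)(y - 1).
Partial fractions: (-7*y + 1)/((y - 1)*(y + 1)) = -4/(y + 1) - 3/(y - 1).
An antiderivative is F(y) = -3*log(y - 1) - 4*log(y + 1).
Then F(5) - F(3) = (-10*log(2) - 4*log(3)) - (-11*log(2)) = log(2/81).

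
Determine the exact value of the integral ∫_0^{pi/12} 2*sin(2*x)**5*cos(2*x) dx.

Let u = sin(2*x), so du = 2*cos(2*x) dx. When x = 0, u = 0; when x = pi/12, u = 1/2.
The integral becomes ∫ u**5 du from 0 to 1/2, with antiderivative u**6/6.
Back in x: F(x) = sin(2*x)**6/6.
Then F(pi/12) - F(0) = (1/384) - (0) = 1/384.

1/384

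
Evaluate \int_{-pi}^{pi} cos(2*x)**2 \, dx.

pi

Use the identity cos^2(2*x) = (1 + cos(4*x))/2.
An antiderivative is F(x) = x/2 + sin(4*x)/8.
Then F(pi) - F(-pi) = (pi/2) - (-pi/2) = pi.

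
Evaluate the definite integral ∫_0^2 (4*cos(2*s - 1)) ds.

2*sin(3) + 2*sin(1)

Let u = 2*s - 1, so du = 2 ds. When s = 0, u = -1; when s = 2, u = 3.
The integral becomes 2·∫ cos(u) du from -1 to 3, with antiderivative 2*sin(u).
Back in s: F(s) = 2*sin(2*s - 1).
Then F(2) - F(0) = (2*sin(3)) - (-2*sin(1)) = 2*sin(3) + 2*sin(1).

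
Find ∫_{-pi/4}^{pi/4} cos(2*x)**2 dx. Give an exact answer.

Use the identity cos^2(2*x) = (1 + cos(4*x))/2.
An antiderivative is F(x) = x/2 + sin(4*x)/8.
Then F(pi/4) - F(-pi/4) = (pi/8) - (-pi/8) = pi/4.

pi/4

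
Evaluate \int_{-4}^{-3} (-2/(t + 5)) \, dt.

-log(4)

An antiderivative is F(t) = -2*log(t + 5).
Then F(-3) - F(-4) = (-log(4)) - (0) = -log(4).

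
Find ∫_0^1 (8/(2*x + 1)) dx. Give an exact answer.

Let u = 2*x + 1, so du = 2 dx. When x = 0, u = 1; when x = 1, u = 3.
The integral becomes 4·∫ 1/u du from 1 to 3, with antiderivative 4*log(u).
Back in x: F(x) = 4*log(2*x + 1).
Then F(1) - F(0) = (log(81)) - (0) = log(81).

log(81)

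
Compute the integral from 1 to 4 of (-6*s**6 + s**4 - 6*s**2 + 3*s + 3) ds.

-975273/70

By the power rule, an antiderivative is F(s) = -6*s**7/7 + s**5/5 - 2*s**3 + 3*s**2/2 + 3*s.
Then F(4) - F(1) = (-487572/35) - (129/70) = -975273/70.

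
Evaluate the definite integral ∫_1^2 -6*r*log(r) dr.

Integrate by parts once (u = ln r, dv = -6*r dr).
An antiderivative is F(r) = -3*r**2*(2*log(r) - 1)/2.
Then F(2) - F(1) = (6 - 12*log(2)) - (3/2) = 9/2 - 12*log(2).

9/2 - 12*log(2)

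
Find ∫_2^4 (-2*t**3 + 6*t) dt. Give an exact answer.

-84

By the power rule, an antiderivative is F(t) = -t**4/2 + 3*t**2.
Then F(4) - F(2) = (-80) - (4) = -84.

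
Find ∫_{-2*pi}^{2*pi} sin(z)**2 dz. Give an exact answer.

Use the identity sin^2(z) = (1 - cos(2*z))/2.
An antiderivative is F(z) = z/2 - sin(2*z)/4.
Then F(2*pi) - F(-2*pi) = (pi) - (-pi) = 2*pi.

2*pi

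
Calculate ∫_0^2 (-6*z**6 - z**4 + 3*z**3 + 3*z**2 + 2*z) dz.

-3224/35

By the power rule, an antiderivative is F(z) = -6*z**7/7 - z**5/5 + 3*z**4/4 + z**3 + z**2.
Then F(2) - F(0) = (-3224/35) - (0) = -3224/35.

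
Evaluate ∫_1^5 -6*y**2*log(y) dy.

248/3 - 250*log(5)

Integrate by parts once (u = ln y, dv = -6*y**2 dy).
An antiderivative is F(y) = -2*y**3*(3*log(y) - 1)/3.
Then F(5) - F(1) = (250/3 - 250*log(5)) - (2/3) = 248/3 - 250*log(5).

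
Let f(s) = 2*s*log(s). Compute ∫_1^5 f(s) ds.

Integrate by parts once (u = ln s, dv = 2*s ds).
An antiderivative is F(s) = s**2*(2*log(s) - 1)/2.
Then F(5) - F(1) = (-25/2 + 25*log(5)) - (-1/2) = -12 + 25*log(5).

-12 + 25*log(5)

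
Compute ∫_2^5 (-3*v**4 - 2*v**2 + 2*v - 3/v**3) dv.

By the power rule, an antiderivative is F(v) = -3*v**5/5 - 2*v**3/3 + v**2 + 3/(2*v**2).
Then F(5) - F(2) = (-289991/150) - (-2419/120) = -382623/200.

-382623/200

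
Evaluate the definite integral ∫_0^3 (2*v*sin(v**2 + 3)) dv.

cos(3) - cos(12)

Let u = v**2 + 3, so du = 2*v dv. When v = 0, u = 3; when v = 3, u = 12.
The integral becomes ∫ sin(u) du from 3 to 12, with antiderivative -cos(u).
Back in v: F(v) = -cos(v**2 + 3).
Then F(3) - F(0) = (-cos(12)) - (-cos(3)) = cos(3) - cos(12).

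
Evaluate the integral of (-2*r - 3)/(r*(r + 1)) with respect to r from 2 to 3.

log(32/81)

Factor the denominator: r**2 + r = (r + 1)r.
Partial fractions: (-2*r - 3)/(r*(r + 1)) = 1/(r + 1) - 3/r.
An antiderivative is F(r) = -3*log(r) + log(r + 1).
Then F(3) - F(2) = (log(4/27)) - (log(3/8)) = log(32/81).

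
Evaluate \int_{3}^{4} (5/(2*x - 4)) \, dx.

5*log(2)/2

An antiderivative is F(x) = 5*log(2*x - 4)/2.
Then F(4) - F(3) = (log(32)) - (5*log(2)/2) = 5*log(2)/2.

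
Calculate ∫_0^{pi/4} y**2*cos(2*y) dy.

-1/4 + pi**2/32

Integrate by parts twice (u = y^2, dv = cos(2*y) dy).
An antiderivative is F(y) = y**2*sin(2*y)/2 + y*cos(2*y)/2 - sin(2*y)/4.
Then F(pi/4) - F(0) = (-1/4 + pi**2/32) - (0) = -1/4 + pi**2/32.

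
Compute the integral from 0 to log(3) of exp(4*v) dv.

Let u = exp(v), so du = exp(v) dv. When v = 0, u = 1; when v = log(3), u = 3.
The integral becomes ∫ u**3 du from 1 to 3, with antiderivative u**4/4.
Back in v: F(v) = exp(4*v)/4.
Then F(log(3)) - F(0) = (81/4) - (1/4) = 20.

20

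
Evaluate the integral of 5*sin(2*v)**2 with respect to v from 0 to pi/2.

Use the identity sin^2(2*v) = (1 - cos(4*v))/2.
An antiderivative is F(v) = 5*v/2 - 5*sin(4*v)/8.
Then F(pi/2) - F(0) = (5*pi/4) - (0) = 5*pi/4.

5*pi/4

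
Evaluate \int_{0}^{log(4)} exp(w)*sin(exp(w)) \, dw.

cos(1) - cos(4)

Let u = exp(w), so du = exp(w) dw. When w = 0, u = 1; when w = log(4), u = 4.
The integral becomes ∫ sin(u) du from 1 to 4, with antiderivative -cos(u).
Back in w: F(w) = -cos(exp(w)).
Then F(log(4)) - F(0) = (-cos(4)) - (-cos(1)) = cos(1) - cos(4).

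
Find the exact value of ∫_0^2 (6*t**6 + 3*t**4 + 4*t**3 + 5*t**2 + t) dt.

16826/105

By the power rule, an antiderivative is F(t) = 6*t**7/7 + 3*t**5/5 + t**4 + 5*t**3/3 + t**2/2.
Then F(2) - F(0) = (16826/105) - (0) = 16826/105.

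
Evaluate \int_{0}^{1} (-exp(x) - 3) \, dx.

-E - 2

An antiderivative is F(x) = -3*x - exp(x).
Then F(1) - F(0) = (-3 - E) - (-1) = -E - 2.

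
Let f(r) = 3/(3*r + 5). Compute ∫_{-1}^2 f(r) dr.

An antiderivative is F(r) = log(3*r + 5).
Then F(2) - F(-1) = (log(11)) - (log(2)) = log(11/2).

log(11/2)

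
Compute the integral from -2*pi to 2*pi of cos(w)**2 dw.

Use the identity cos^2(w) = (1 + cos(2*w))/2.
An antiderivative is F(w) = w/2 + sin(2*w)/4.
Then F(2*pi) - F(-2*pi) = (pi) - (-pi) = 2*pi.

2*pi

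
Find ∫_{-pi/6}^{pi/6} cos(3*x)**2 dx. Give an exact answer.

pi/6

Use the identity cos^2(3*x) = (1 + cos(6*x))/2.
An antiderivative is F(x) = x/2 + sin(6*x)/12.
Then F(pi/6) - F(-pi/6) = (pi/12) - (-pi/12) = pi/6.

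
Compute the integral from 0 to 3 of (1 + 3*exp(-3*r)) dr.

An antiderivative is F(r) = r - exp(-3*r).
Then F(3) - F(0) = (3 - exp(-9)) - (-1) = 4 - exp(-9).

4 - exp(-9)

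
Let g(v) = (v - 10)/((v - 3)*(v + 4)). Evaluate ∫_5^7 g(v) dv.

Factor the denominator: v**2 + v - 12 = (v + 4)(v - 3).
Partial fractions: (v - 10)/((v - 3)*(v + 4)) = 2/(v + 4) - 1/(v - 3).
An antiderivative is F(v) = -log(v - 3) + 2*log(v + 4).
Then F(7) - F(5) = (-2*log(2) + 2*log(11)) - (log(81/2)) = -4*log(3) - log(2) + 2*log(11).

-4*log(3) - log(2) + 2*log(11)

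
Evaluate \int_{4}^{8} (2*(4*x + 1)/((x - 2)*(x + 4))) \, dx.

-5*log(2) + 8*log(3)

Factor the denominator: x**2 + 2*x - 8 = (x + 4)(x - 2).
Partial fractions: 2*(4*x + 1)/((x - 2)*(x + 4)) = 5/(x + 4) + 3/(x - 2).
An antiderivative is F(x) = 3*log(x - 2) + 5*log(x + 4).
Then F(8) - F(4) = (8*log(3) + 13*log(2)) - (18*log(2)) = -5*log(2) + 8*log(3).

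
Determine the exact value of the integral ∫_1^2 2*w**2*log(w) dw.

Integrate by parts once (u = ln w, dv = 2*w**2 dw).
An antiderivative is F(w) = 2*w**3*(3*log(w) - 1)/9.
Then F(2) - F(1) = (-16/9 + 16*log(2)/3) - (-2/9) = -14/9 + 16*log(2)/3.

-14/9 + 16*log(2)/3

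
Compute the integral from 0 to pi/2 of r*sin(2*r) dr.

Integrate by parts once (u = r, dv = sin(2*r) dr).
An antiderivative is F(r) = -r*cos(2*r)/2 + sin(2*r)/4.
Then F(pi/2) - F(0) = (pi/4) - (0) = pi/4.

pi/4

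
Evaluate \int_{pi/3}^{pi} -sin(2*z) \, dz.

3/4

An antiderivative is F(z) = cos(2*z)/2.
Then F(pi) - F(pi/3) = (1/2) - (-1/4) = 3/4.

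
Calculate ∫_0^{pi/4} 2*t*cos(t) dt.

Integrate by parts once (u = t, dv = 2*cos(t) dt).
An antiderivative is F(t) = 2*t*sin(t) + 2*cos(t).
Then F(pi/4) - F(0) = (sqrt(2)*(pi + 4)/4) - (2) = -2 + sqrt(2)*pi/4 + sqrt(2).

-2 + sqrt(2)*pi/4 + sqrt(2)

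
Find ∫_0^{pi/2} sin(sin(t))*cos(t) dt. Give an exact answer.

1 - cos(1)

Let u = sin(t), so du = cos(t) dt. When t = 0, u = 0; when t = pi/2, u = 1.
The integral becomes ∫ sin(u) du from 0 to 1, with antiderivative -cos(u).
Back in t: F(t) = -cos(sin(t)).
Then F(pi/2) - F(0) = (-cos(1)) - (-1) = 1 - cos(1).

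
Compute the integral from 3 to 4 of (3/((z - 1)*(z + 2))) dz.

Factor the denominator: z**2 + z - 2 = (z + 2)(z - 1).
Partial fractions: 3/((z - 1)*(z + 2)) = -1/(z + 2) + 1/(z - 1).
An antiderivative is F(z) = log(z - 1) - log(z + 2).
Then F(4) - F(3) = (-log(2)) - (log(2/5)) = log(5/4).

log(5/4)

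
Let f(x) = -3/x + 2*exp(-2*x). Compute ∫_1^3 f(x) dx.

-3*log(3) - exp(-6) + exp(-2)

An antiderivative is F(x) = -3*log(x) - exp(-2*x).
Then F(3) - F(1) = (-3*log(3) - exp(-6)) - (-exp(-2)) = -3*log(3) - exp(-6) + exp(-2).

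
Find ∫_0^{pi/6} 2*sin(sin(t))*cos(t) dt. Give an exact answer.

Let u = sin(t), so du = cos(t) dt. When t = 0, u = 0; when t = pi/6, u = 1/2.
The integral becomes 2·∫ sin(u) du from 0 to 1/2, with antiderivative -2*cos(u).
Back in t: F(t) = -2*cos(sin(t)).
Then F(pi/6) - F(0) = (-2*cos(1/2)) - (-2) = 2 - 2*cos(1/2).

2 - 2*cos(1/2)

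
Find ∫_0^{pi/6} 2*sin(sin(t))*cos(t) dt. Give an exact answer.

2 - 2*cos(1/2)

Let u = sin(t), so du = cos(t) dt. When t = 0, u = 0; when t = pi/6, u = 1/2.
The integral becomes 2·∫ sin(u) du from 0 to 1/2, with antiderivative -2*cos(u).
Back in t: F(t) = -2*cos(sin(t)).
Then F(pi/6) - F(0) = (-2*cos(1/2)) - (-2) = 2 - 2*cos(1/2).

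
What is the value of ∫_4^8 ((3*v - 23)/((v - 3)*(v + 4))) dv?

-5*log(2) - 2*log(5) + 5*log(3)

Factor the denominator: v**2 + v - 12 = (v + 4)(v - 3).
Partial fractions: (3*v - 23)/((v - 3)*(v + 4)) = 5/(v + 4) - 2/(v - 3).
An antiderivative is F(v) = -2*log(v - 3) + 5*log(v + 4).
Then F(8) - F(4) = (-2*log(5) + 5*log(3) + 10*log(2)) - (15*log(2)) = -5*log(2) - 2*log(5) + 5*log(3).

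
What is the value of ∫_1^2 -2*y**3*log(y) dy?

Integrate by parts once (u = ln y, dv = -2*y**3 dy).
An antiderivative is F(y) = -y**4*(4*log(y) - 1)/8.
Then F(2) - F(1) = (2 - 8*log(2)) - (1/8) = 15/8 - 8*log(2).

15/8 - 8*log(2)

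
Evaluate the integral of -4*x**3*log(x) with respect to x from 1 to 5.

Integrate by parts once (u = ln x, dv = -4*x**3 dx).
An antiderivative is F(x) = -x**4*(4*log(x) - 1)/4.
Then F(5) - F(1) = (625/4 - 625*log(5)) - (1/4) = 156 - 625*log(5).

156 - 625*log(5)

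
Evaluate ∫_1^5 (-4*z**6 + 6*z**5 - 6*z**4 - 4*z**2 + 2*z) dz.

By the power rule, an antiderivative is F(z) = -4*z**7/7 + z**6 - 6*z**5/5 - 4*z**3/3 + z**2.
Then F(5) - F(1) = (-691100/21) - (-116/105) = -3455384/105.

-3455384/105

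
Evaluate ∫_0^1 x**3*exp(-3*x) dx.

Integrate by parts 3 times (u = x^3, dv = exp(-3*x) dx).
An antiderivative is F(x) = (-9*x**3 - 9*x**2 - 6*x - 2)*exp(-3*x)/27.
Then F(1) - F(0) = (-26*exp(-3)/27) - (-2/27) = 2/27 - 26*exp(-3)/27.

2/27 - 26*exp(-3)/27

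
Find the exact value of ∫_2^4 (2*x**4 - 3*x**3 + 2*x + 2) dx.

By the power rule, an antiderivative is F(x) = 2*x**5/5 - 3*x**4/4 + x**2 + 2*x.
Then F(4) - F(2) = (1208/5) - (44/5) = 1164/5.

1164/5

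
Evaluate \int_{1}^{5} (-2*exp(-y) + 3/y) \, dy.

-2*exp(-1) + 2*exp(-5) + 3*log(5)

An antiderivative is F(y) = 3*log(y) + 2*exp(-y).
Then F(5) - F(1) = (2*exp(-5) + 3*log(5)) - (2*exp(-1)) = -2*exp(-1) + 2*exp(-5) + 3*log(5).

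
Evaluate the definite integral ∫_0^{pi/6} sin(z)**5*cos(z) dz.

Let u = sin(z), so du = cos(z) dz. When z = 0, u = 0; when z = pi/6, u = 1/2.
The integral becomes ∫ u**5 du from 0 to 1/2, with antiderivative u**6/6.
Back in z: F(z) = sin(z)**6/6.
Then F(pi/6) - F(0) = (1/384) - (0) = 1/384.

1/384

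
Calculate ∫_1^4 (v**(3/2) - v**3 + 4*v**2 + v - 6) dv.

443/20

By the power rule, an antiderivative is F(v) = 2*v**(5/2)/5 - v**4/4 + 4*v**3/3 + v**2/2 - 6*v.
Then F(4) - F(1) = (272/15) - (-241/60) = 443/20.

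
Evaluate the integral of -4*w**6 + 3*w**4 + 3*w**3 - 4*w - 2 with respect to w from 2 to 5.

By the power rule, an antiderivative is F(w) = -4*w**7/7 + 3*w**5/5 + 3*w**4/4 - 2*w**2 - 2*w.
Then F(5) - F(2) = (-1186055/28) - (-1888/35) = -5922723/140.

-5922723/140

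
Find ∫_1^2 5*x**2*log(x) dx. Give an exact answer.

Integrate by parts once (u = ln x, dv = 5*x**2 dx).
An antiderivative is F(x) = 5*x**3*(3*log(x) - 1)/9.
Then F(2) - F(1) = (-40/9 + 40*log(2)/3) - (-5/9) = -35/9 + 40*log(2)/3.

-35/9 + 40*log(2)/3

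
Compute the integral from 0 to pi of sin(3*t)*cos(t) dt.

Use the identity sin(3*t)cos(t) = [sin(4*t) + sin(2*t)]/2.
An antiderivative is F(t) = -cos(2*t)/4 - cos(4*t)/8.
Then F(pi) - F(0) = (-3/8) - (-3/8) = 0.

0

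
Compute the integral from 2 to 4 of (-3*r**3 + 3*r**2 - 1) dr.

By the power rule, an antiderivative is F(r) = -3*r**4/4 + r**3 - r.
Then F(4) - F(2) = (-132) - (-6) = -126.

-126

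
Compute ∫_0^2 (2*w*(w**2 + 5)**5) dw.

257908/3

Let u = w**2 + 5, so du = 2*w dw. When w = 0, u = 5; when w = 2, u = 9.
The integral becomes ∫ u**5 du from 5 to 9, with antiderivative u**6/6.
Back in w: F(w) = (w**2 + 5)**6/6.
Then F(2) - F(0) = (177147/2) - (15625/6) = 257908/3.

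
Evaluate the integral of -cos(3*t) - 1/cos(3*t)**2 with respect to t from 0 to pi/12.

-1/3 - sqrt(2)/6

An antiderivative is F(t) = -sin(3*t)/3 - tan(3*t)/3.
Then F(pi/12) - F(0) = (-1/3 - sqrt(2)/6) - (0) = -1/3 - sqrt(2)/6.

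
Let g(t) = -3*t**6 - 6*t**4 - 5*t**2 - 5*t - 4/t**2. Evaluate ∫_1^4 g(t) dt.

By the power rule, an antiderivative is F(t) = -3*t**7/7 - 6*t**5/5 - 5*t**3/3 - 5*t**2/2 + 4/t.
Then F(4) - F(1) = (-881599/105) - (-377/210) = -587607/70.

-587607/70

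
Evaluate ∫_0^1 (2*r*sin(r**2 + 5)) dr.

Let u = r**2 + 5, so du = 2*r dr. When r = 0, u = 5; when r = 1, u = 6.
The integral becomes ∫ sin(u) du from 5 to 6, with antiderivative -cos(u).
Back in r: F(r) = -cos(r**2 + 5).
Then F(1) - F(0) = (-cos(6)) - (-cos(5)) = -cos(6) + cos(5).

-cos(6) + cos(5)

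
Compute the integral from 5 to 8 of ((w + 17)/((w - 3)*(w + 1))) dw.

Factor the denominator: w**2 - 2*w - 3 = (w + 1)(w - 3).
Partial fractions: (w + 17)/((w - 3)*(w + 1)) = -4/(w + 1) + 5/(w - 3).
An antiderivative is F(w) = 5*log(w - 3) - 4*log(w + 1).
Then F(8) - F(5) = (-8*log(3) + 5*log(5)) - (log(2/81)) = -4*log(3) - log(2) + 5*log(5).

-4*log(3) - log(2) + 5*log(5)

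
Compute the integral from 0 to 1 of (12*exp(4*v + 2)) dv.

Let u = 4*v + 2, so du = 4 dv. When v = 0, u = 2; when v = 1, u = 6.
The integral becomes 3·∫ exp(u) du from 2 to 6, with antiderivative 3*exp(u).
Back in v: F(v) = 3*exp(4*v + 2).
Then F(1) - F(0) = (3*exp(6)) - (3*exp(2)) = -3*(1 - exp(4))*exp(2).

-3*(1 - exp(4))*exp(2)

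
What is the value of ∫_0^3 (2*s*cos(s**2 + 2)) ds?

sin(11) - sin(2)

Let u = s**2 + 2, so du = 2*s ds. When s = 0, u = 2; when s = 3, u = 11.
The integral becomes ∫ cos(u) du from 2 to 11, with antiderivative sin(u).
Back in s: F(s) = sin(s**2 + 2).
Then F(3) - F(0) = (sin(11)) - (sin(2)) = sin(11) - sin(2).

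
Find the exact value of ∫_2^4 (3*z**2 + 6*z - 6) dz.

80

By the power rule, an antiderivative is F(z) = z**3 + 3*z**2 - 6*z.
Then F(4) - F(2) = (88) - (8) = 80.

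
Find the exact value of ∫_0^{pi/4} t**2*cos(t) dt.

sqrt(2)*(-32 + pi**2 + 8*pi)/32

Integrate by parts twice (u = t^2, dv = cos(t) dt).
An antiderivative is F(t) = t**2*sin(t) + 2*t*cos(t) - 2*sin(t).
Then F(pi/4) - F(0) = (sqrt(2)*(-32 + pi**2 + 8*pi)/32) - (0) = sqrt(2)*(-32 + pi**2 + 8*pi)/32.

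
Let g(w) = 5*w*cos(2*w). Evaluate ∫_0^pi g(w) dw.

Integrate by parts once (u = w, dv = 5*cos(2*w) dw).
An antiderivative is F(w) = 5*w*sin(2*w)/2 + 5*cos(2*w)/4.
Then F(pi) - F(0) = (5/4) - (5/4) = 0.

0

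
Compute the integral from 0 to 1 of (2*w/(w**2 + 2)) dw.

Let u = w**2 + 2, so du = 2*w dw. When w = 0, u = 2; when w = 1, u = 3.
The integral becomes ∫ 1/u du from 2 to 3, with antiderivative log(u).
Back in w: F(w) = log(w**2 + 2).
Then F(1) - F(0) = (log(3)) - (log(2)) = log(3/2).

log(3/2)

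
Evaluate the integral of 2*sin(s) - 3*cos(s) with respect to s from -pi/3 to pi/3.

-3*sqrt(3)

An antiderivative is F(s) = -3*sin(s) - 2*cos(s).
Then F(pi/3) - F(-pi/3) = (-3*sqrt(3)/2 - 1) - (-1 + 3*sqrt(3)/2) = -3*sqrt(3).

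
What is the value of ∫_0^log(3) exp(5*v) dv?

Let u = exp(v), so du = exp(v) dv. When v = 0, u = 1; when v = log(3), u = 3.
The integral becomes ∫ u**4 du from 1 to 3, with antiderivative u**5/5.
Back in v: F(v) = exp(5*v)/5.
Then F(log(3)) - F(0) = (243/5) - (1/5) = 242/5.

242/5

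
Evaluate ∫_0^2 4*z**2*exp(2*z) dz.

-1 + 5*exp(4)

Integrate by parts twice (u = z^2, dv = 4*exp(2*z) dz).
An antiderivative is F(z) = (2*z**2 - 2*z + 1)*exp(2*z).
Then F(2) - F(0) = (5*exp(4)) - (1) = -1 + 5*exp(4).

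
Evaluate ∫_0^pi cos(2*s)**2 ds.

pi/2

Use the identity cos^2(2*s) = (1 + cos(4*s))/2.
An antiderivative is F(s) = s/2 + sin(4*s)/8.
Then F(pi) - F(0) = (pi/2) - (0) = pi/2.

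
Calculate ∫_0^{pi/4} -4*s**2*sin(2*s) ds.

1 - pi/2

Integrate by parts twice (u = s^2, dv = -4*sin(2*s) ds).
An antiderivative is F(s) = 2*s**2*cos(2*s) - 2*s*sin(2*s) - cos(2*s).
Then F(pi/4) - F(0) = (-pi/2) - (-1) = 1 - pi/2.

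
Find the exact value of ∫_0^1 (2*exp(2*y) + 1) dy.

exp(2)

An antiderivative is F(y) = exp(2*y) + y.
Then F(1) - F(0) = (1 + exp(2)) - (1) = exp(2).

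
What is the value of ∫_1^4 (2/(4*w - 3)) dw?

An antiderivative is F(w) = log(4*w - 3)/2.
Then F(4) - F(1) = (log(13)/2) - (0) = log(13)/2.

log(13)/2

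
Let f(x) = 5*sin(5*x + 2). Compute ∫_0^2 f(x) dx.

-cos(12) + cos(2)

Let u = 5*x + 2, so du = 5 dx. When x = 0, u = 2; when x = 2, u = 12.
The integral becomes ∫ sin(u) du from 2 to 12, with antiderivative -cos(u).
Back in x: F(x) = -cos(5*x + 2).
Then F(2) - F(0) = (-cos(12)) - (-cos(2)) = -cos(12) + cos(2).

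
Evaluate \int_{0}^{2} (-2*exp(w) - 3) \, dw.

An antiderivative is F(w) = -3*w - 2*exp(w).
Then F(2) - F(0) = (-2*exp(2) - 6) - (-2) = -2*exp(2) - 4.

-2*exp(2) - 4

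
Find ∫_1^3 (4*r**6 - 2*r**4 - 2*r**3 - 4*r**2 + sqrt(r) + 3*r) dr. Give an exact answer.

By the power rule, an antiderivative is F(r) = 4*r**7/7 - 2*r**5/5 - r**4/2 + 2*r**(3/2)/3 - 4*r**3/3 + 3*r**2/2.
Then F(3) - F(1) = (2*sqrt(3) + 38133/35) - (53/105) = 2*sqrt(3) + 114346/105.

2*sqrt(3) + 114346/105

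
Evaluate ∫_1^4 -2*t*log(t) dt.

15/2 - 32*log(2)

Integrate by parts once (u = ln t, dv = -2*t dt).
An antiderivative is F(t) = -t**2*(2*log(t) - 1)/2.
Then F(4) - F(1) = (8 - 32*log(2)) - (1/2) = 15/2 - 32*log(2).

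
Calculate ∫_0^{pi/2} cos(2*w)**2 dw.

Use the identity cos^2(2*w) = (1 + cos(4*w))/2.
An antiderivative is F(w) = w/2 + sin(4*w)/8.
Then F(pi/2) - F(0) = (pi/4) - (0) = pi/4.

pi/4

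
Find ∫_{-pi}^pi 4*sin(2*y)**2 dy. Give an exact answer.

4*pi

Use the identity sin^2(2*y) = (1 - cos(4*y))/2.
An antiderivative is F(y) = 2*y - sin(4*y)/2.
Then F(pi) - F(-pi) = (2*pi) - (-2*pi) = 4*pi.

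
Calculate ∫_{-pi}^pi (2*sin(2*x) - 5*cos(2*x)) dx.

0

An antiderivative is F(x) = -5*sin(2*x)/2 - cos(2*x).
Then F(pi) - F(-pi) = (-1) - (-1) = 0.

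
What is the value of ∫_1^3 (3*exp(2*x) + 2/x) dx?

-3*exp(2)/2 + log(9) + 3*exp(6)/2

An antiderivative is F(x) = 3*exp(2*x)/2 + 2*log(x).
Then F(3) - F(1) = (log(9) + 3*exp(6)/2) - (3*exp(2)/2) = -3*exp(2)/2 + log(9) + 3*exp(6)/2.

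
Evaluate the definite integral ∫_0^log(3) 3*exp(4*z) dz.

60

Let u = exp(z), so du = exp(z) dz. When z = 0, u = 1; when z = log(3), u = 3.
The integral becomes 3·∫ u**3 du from 1 to 3, with antiderivative 3*u**4/4.
Back in z: F(z) = 3*exp(4*z)/4.
Then F(log(3)) - F(0) = (243/4) - (3/4) = 60.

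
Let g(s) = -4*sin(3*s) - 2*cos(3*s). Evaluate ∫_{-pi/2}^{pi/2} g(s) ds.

4/3

An antiderivative is F(s) = -2*sin(3*s)/3 + 4*cos(3*s)/3.
Then F(pi/2) - F(-pi/2) = (2/3) - (-2/3) = 4/3.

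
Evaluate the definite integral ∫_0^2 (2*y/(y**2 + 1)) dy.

Let u = y**2 + 1, so du = 2*y dy. When y = 0, u = 1; when y = 2, u = 5.
The integral becomes ∫ 1/u du from 1 to 5, with antiderivative log(u).
Back in y: F(y) = log(y**2 + 1).
Then F(2) - F(0) = (log(5)) - (0) = log(5).

log(5)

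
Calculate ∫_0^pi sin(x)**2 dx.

pi/2

Use the identity sin^2(x) = (1 - cos(2*x))/2.
An antiderivative is F(x) = x/2 - sin(2*x)/4.
Then F(pi) - F(0) = (pi/2) - (0) = pi/2.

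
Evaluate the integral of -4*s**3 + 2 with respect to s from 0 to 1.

By the power rule, an antiderivative is F(s) = -s**4 + 2*s.
Then F(1) - F(0) = (1) - (0) = 1.

1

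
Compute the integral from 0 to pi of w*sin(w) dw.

Integrate by parts once (u = w, dv = sin(w) dw).
An antiderivative is F(w) = -w*cos(w) + sin(w).
Then F(pi) - F(0) = (pi) - (0) = pi.

pi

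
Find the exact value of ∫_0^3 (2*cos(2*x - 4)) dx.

sin(4) + sin(2)

Let u = 2*x - 4, so du = 2 dx. When x = 0, u = -4; when x = 3, u = 2.
The integral becomes ∫ cos(u) du from -4 to 2, with antiderivative sin(u).
Back in x: F(x) = sin(2*x - 4).
Then F(3) - F(0) = (sin(2)) - (-sin(4)) = sin(4) + sin(2).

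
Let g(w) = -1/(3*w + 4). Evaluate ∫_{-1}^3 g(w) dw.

-log(13)/3

An antiderivative is F(w) = -log(3*w + 4)/3.
Then F(3) - F(-1) = (-log(13)/3) - (0) = -log(13)/3.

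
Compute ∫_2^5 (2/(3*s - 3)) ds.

An antiderivative is F(s) = 2*log(3*s - 3)/3.
Then F(5) - F(2) = (2*log(12)/3) - (2*log(3)/3) = 4*log(2)/3.

4*log(2)/3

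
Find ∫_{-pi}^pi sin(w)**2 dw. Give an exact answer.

Use the identity sin^2(w) = (1 - cos(2*w))/2.
An antiderivative is F(w) = w/2 - sin(2*w)/4.
Then F(pi) - F(-pi) = (pi/2) - (-pi/2) = pi.

pi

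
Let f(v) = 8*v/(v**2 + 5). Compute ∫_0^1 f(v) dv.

-4*log(5) + 4*log(2) + 4*log(3)

Let u = v**2 + 5, so du = 2*v dv. When v = 0, u = 5; when v = 1, u = 6.
The integral becomes 4·∫ 1/u du from 5 to 6, with antiderivative 4*log(u).
Back in v: F(v) = 4*log(v**2 + 5).
Then F(1) - F(0) = (4*log(2) + 4*log(3)) - (4*log(5)) = -4*log(5) + 4*log(2) + 4*log(3).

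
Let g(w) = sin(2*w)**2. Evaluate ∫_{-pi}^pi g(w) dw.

Use the identity sin^2(2*w) = (1 - cos(4*w))/2.
An antiderivative is F(w) = w/2 - sin(4*w)/8.
Then F(pi) - F(-pi) = (pi/2) - (-pi/2) = pi.

pi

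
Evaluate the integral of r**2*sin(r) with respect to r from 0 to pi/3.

Integrate by parts twice (u = r^2, dv = sin(r) dr).
An antiderivative is F(r) = -r**2*cos(r) + 2*r*sin(r) + 2*cos(r).
Then F(pi/3) - F(0) = (-pi**2/18 + 1 + sqrt(3)*pi/3) - (2) = -1 - pi**2/18 + sqrt(3)*pi/3.

-1 - pi**2/18 + sqrt(3)*pi/3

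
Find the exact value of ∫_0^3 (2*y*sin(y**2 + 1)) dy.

Let u = y**2 + 1, so du = 2*y dy. When y = 0, u = 1; when y = 3, u = 10.
The integral becomes ∫ sin(u) du from 1 to 10, with antiderivative -cos(u).
Back in y: F(y) = -cos(y**2 + 1).
Then F(3) - F(0) = (-cos(10)) - (-cos(1)) = cos(1) - cos(10).

cos(1) - cos(10)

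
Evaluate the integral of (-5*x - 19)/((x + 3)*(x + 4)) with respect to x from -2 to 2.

Factor the denominator: x**2 + 7*x + 12 = (x + 4)(x + 3).
Partial fractions: (-5*x - 19)/((x + 3)*(x + 4)) = -1/(x + 4) - 4/(x + 3).
An antiderivative is F(x) = -4*log(x + 3) - log(x + 4).
Then F(2) - F(-2) = (-4*log(5) - log(3) - log(2)) - (-log(2)) = -4*log(5) - log(3).

-4*log(5) - log(3)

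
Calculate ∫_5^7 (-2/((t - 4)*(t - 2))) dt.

Factor the denominator: t**2 - 6*t + 8 = (t - 2)(t - 4).
Partial fractions: -2/((t - 4)*(t - 2)) = 1/(t - 2) - 1/(t - 4).
An antiderivative is F(t) = -log(t - 4) + log(t - 2).
Then F(7) - F(5) = (log(5/3)) - (log(3)) = log(5/9).

log(5/9)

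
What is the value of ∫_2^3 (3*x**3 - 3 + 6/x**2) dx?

187/4

By the power rule, an antiderivative is F(x) = 3*x**4/4 - 3*x - 6/x.
Then F(3) - F(2) = (199/4) - (3) = 187/4.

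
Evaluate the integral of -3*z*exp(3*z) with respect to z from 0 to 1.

Integrate by parts once (u = z, dv = -3*exp(3*z) dz).
An antiderivative is F(z) = (-3*z + 1)*exp(3*z)/3.
Then F(1) - F(0) = (-2*exp(3)/3) - (1/3) = -2*exp(3)/3 - 1/3.

-2*exp(3)/3 - 1/3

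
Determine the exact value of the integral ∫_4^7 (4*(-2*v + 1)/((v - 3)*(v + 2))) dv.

-4*log(3) - 4*log(2)

Factor the denominator: v**2 - v - 6 = (v + 2)(v - 3).
Partial fractions: 4*(-2*v + 1)/((v - 3)*(v + 2)) = -4/(v + 2) - 4/(v - 3).
An antiderivative is F(v) = -4*log(v - 3) - 4*log(v + 2).
Then F(7) - F(4) = (-8*log(3) - 8*log(2)) - (-4*log(3) - 4*log(2)) = -4*log(3) - 4*log(2).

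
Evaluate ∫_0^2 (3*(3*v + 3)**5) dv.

Let u = 3*v + 3, so du = 3 dv. When v = 0, u = 3; when v = 2, u = 9.
The integral becomes ∫ u**5 du from 3 to 9, with antiderivative u**6/6.
Back in v: F(v) = (3*v + 3)**6/6.
Then F(2) - F(0) = (177147/2) - (243/2) = 88452.

88452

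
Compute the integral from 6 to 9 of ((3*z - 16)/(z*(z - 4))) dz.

log(81/40)

Factor the denominator: z**2 - 4*z = z(z - 4).
Partial fractions: (3*z - 16)/(z*(z - 4)) = 4/z - 1/(z - 4).
An antiderivative is F(z) = 4*log(z) - log(z - 4).
Then F(9) - F(6) = (-log(5) + 8*log(3)) - (3*log(2) + 4*log(3)) = log(81/40).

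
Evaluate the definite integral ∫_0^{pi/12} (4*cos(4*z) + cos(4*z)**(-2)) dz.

An antiderivative is F(z) = sin(4*z) + tan(4*z)/4.
Then F(pi/12) - F(0) = (3*sqrt(3)/4) - (0) = 3*sqrt(3)/4.

3*sqrt(3)/4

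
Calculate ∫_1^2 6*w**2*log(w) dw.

-14/3 + 16*log(2)

Integrate by parts once (u = ln w, dv = 6*w**2 dw).
An antiderivative is F(w) = 2*w**3*(3*log(w) - 1)/3.
Then F(2) - F(1) = (-16/3 + 16*log(2)) - (-2/3) = -14/3 + 16*log(2).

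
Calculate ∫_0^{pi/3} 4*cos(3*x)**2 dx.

Use the identity cos^2(3*x) = (1 + cos(6*x))/2.
An antiderivative is F(x) = 2*x + sin(6*x)/3.
Then F(pi/3) - F(0) = (2*pi/3) - (0) = 2*pi/3.

2*pi/3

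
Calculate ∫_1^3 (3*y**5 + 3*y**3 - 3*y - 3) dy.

By the power rule, an antiderivative is F(y) = y**6/2 + 3*y**4/4 - 3*y**2/2 - 3*y.
Then F(3) - F(1) = (1611/4) - (-13/4) = 406.

406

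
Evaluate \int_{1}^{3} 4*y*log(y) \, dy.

-8 + 18*log(3)

Integrate by parts once (u = ln y, dv = 4*y dy).
An antiderivative is F(y) = y**2*(2*log(y) - 1).
Then F(3) - F(1) = (-9 + 18*log(3)) - (-1) = -8 + 18*log(3).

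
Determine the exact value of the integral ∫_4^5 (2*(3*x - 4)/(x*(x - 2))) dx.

-10*log(2) + 2*log(3) + 4*log(5)

Factor the denominator: x**2 - 2*x = x(x - 2).
Partial fractions: 2*(3*x - 4)/(x*(x - 2)) = 4/x + 2/(x - 2).
An antiderivative is F(x) = 4*log(x) + 2*log(x - 2).
Then F(5) - F(4) = (2*log(3) + 4*log(5)) - (10*log(2)) = -10*log(2) + 2*log(3) + 4*log(5).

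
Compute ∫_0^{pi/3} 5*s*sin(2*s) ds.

5*sqrt(3)/8 + 5*pi/12

Integrate by parts once (u = s, dv = 5*sin(2*s) ds).
An antiderivative is F(s) = -5*s*cos(2*s)/2 + 5*sin(2*s)/4.
Then F(pi/3) - F(0) = (5*sqrt(3)/8 + 5*pi/12) - (0) = 5*sqrt(3)/8 + 5*pi/12.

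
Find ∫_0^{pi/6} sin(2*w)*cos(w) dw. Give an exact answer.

2/3 - sqrt(3)/4

Use the identity sin(2*w)cos(w) = [sin(3*w) + sin(w)]/2.
An antiderivative is F(w) = -cos(w)/2 - cos(3*w)/6.
Then F(pi/6) - F(0) = (-sqrt(3)/4) - (-2/3) = 2/3 - sqrt(3)/4.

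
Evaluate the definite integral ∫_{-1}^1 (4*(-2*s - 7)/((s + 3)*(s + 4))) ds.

-4*log(5) - 4*log(2) + 4*log(3)

Factor the denominator: s**2 + 7*s + 12 = (s + 4)(s + 3).
Partial fractions: 4*(-2*s - 7)/((s + 3)*(s + 4)) = -4/(s + 4) - 4/(s + 3).
An antiderivative is F(s) = -4*log(s + 3) - 4*log(s + 4).
Then F(1) - F(-1) = (-4*log(5) - 8*log(2)) - (-4*log(3) - 4*log(2)) = -4*log(5) - 4*log(2) + 4*log(3).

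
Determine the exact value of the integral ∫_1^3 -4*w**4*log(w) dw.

968/25 - 972*log(3)/5

Integrate by parts once (u = ln w, dv = -4*w**4 dw).
An antiderivative is F(w) = -4*w**5*(5*log(w) - 1)/25.
Then F(3) - F(1) = (972/25 - 972*log(3)/5) - (4/25) = 968/25 - 972*log(3)/5.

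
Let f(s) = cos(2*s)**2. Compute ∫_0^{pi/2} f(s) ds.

Use the identity cos^2(2*s) = (1 + cos(4*s))/2.
An antiderivative is F(s) = s/2 + sin(4*s)/8.
Then F(pi/2) - F(0) = (pi/4) - (0) = pi/4.

pi/4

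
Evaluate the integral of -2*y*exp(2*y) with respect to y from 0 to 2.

-3*exp(4)/2 - 1/2

Integrate by parts once (u = y, dv = -2*exp(2*y) dy).
An antiderivative is F(y) = (-2*y + 1)*exp(2*y)/2.
Then F(2) - F(0) = (-3*exp(4)/2) - (1/2) = -3*exp(4)/2 - 1/2.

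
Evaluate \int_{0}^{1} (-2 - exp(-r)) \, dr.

An antiderivative is F(r) = -2*r + exp(-r).
Then F(1) - F(0) = (-2 + exp(-1)) - (1) = -3 + exp(-1).

-3 + exp(-1)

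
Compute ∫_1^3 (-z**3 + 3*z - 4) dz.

By the power rule, an antiderivative is F(z) = -z**4/4 + 3*z**2/2 - 4*z.
Then F(3) - F(1) = (-75/4) - (-11/4) = -16.

-16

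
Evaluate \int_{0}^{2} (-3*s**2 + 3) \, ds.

By the power rule, an antiderivative is F(s) = -s**3 + 3*s.
Then F(2) - F(0) = (-2) - (0) = -2.

-2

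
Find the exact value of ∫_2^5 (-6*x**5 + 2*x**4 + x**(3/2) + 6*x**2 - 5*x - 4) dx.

By the power rule, an antiderivative is F(x) = -x**6 + 2*x**(5/2)/5 + 2*x**5/5 + 2*x**3 - 5*x**2/2 - 4*x.
Then F(5) - F(2) = (-28415/2 + 10*sqrt(5)) - (-266/5 + 8*sqrt(2)/5) = -141543/10 - 8*sqrt(2)/5 + 10*sqrt(5).

-141543/10 - 8*sqrt(2)/5 + 10*sqrt(5)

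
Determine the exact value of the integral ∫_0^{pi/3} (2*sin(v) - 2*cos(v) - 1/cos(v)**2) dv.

1 - 2*sqrt(3)

An antiderivative is F(v) = -2*sin(v) - 2*cos(v) - tan(v).
Then F(pi/3) - F(0) = (-2*sqrt(3) - 1) - (-2) = 1 - 2*sqrt(3).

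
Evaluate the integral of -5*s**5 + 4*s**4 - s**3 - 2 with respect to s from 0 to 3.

By the power rule, an antiderivative is F(s) = -5*s**6/6 + 4*s**5/5 - s**4/4 - 2*s.
Then F(3) - F(0) = (-8787/20) - (0) = -8787/20.

-8787/20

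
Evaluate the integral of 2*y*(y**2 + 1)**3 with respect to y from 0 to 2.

156

Let u = y**2 + 1, so du = 2*y dy. When y = 0, u = 1; when y = 2, u = 5.
The integral becomes ∫ u**3 du from 1 to 5, with antiderivative u**4/4.
Back in y: F(y) = (y**2 + 1)**4/4.
Then F(2) - F(0) = (625/4) - (1/4) = 156.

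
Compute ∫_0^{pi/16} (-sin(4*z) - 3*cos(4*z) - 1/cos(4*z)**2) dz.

-1/2 - sqrt(2)/4

An antiderivative is F(z) = -3*sin(4*z)/4 + cos(4*z)/4 - tan(4*z)/4.
Then F(pi/16) - F(0) = (-sqrt(2)/4 - 1/4) - (1/4) = -1/2 - sqrt(2)/4.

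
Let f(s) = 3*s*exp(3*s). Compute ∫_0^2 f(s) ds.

Integrate by parts once (u = s, dv = 3*exp(3*s) ds).
An antiderivative is F(s) = (3*s - 1)*exp(3*s)/3.
Then F(2) - F(0) = (5*exp(6)/3) - (-1/3) = 1/3 + 5*exp(6)/3.

1/3 + 5*exp(6)/3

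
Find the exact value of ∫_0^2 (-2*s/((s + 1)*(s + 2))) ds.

log(9/16)

Factor the denominator: s**2 + 3*s + 2 = (s + 2)(s + 1).
Partial fractions: -2*s/((s + 1)*(s + 2)) = -4/(s + 2) + 2/(s + 1).
An antiderivative is F(s) = 2*log(s + 1) - 4*log(s + 2).
Then F(2) - F(0) = (-8*log(2) + 2*log(3)) - (-log(16)) = log(9/16).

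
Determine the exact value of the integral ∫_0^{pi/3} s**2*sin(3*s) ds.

Integrate by parts twice (u = s^2, dv = sin(3*s) ds).
An antiderivative is F(s) = -s**2*cos(3*s)/3 + 2*s*sin(3*s)/9 + 2*cos(3*s)/27.
Then F(pi/3) - F(0) = (-2/27 + pi**2/27) - (2/27) = -4/27 + pi**2/27.

-4/27 + pi**2/27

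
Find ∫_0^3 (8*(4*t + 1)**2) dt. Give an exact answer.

Let u = 4*t + 1, so du = 4 dt. When t = 0, u = 1; when t = 3, u = 13.
The integral becomes 2·∫ u**2 du from 1 to 13, with antiderivative 2*u**3/3.
Back in t: F(t) = 2*(4*t + 1)**3/3.
Then F(3) - F(0) = (4394/3) - (2/3) = 1464.

1464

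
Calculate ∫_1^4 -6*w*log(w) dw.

45/2 - 96*log(2)

Integrate by parts once (u = ln w, dv = -6*w dw).
An antiderivative is F(w) = -3*w**2*(2*log(w) - 1)/2.
Then F(4) - F(1) = (24 - 96*log(2)) - (3/2) = 45/2 - 96*log(2).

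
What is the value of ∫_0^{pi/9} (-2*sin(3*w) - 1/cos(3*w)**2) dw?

An antiderivative is F(w) = 2*cos(3*w)/3 - tan(3*w)/3.
Then F(pi/9) - F(0) = (1/3 - sqrt(3)/3) - (2/3) = -sqrt(3)/3 - 1/3.

-sqrt(3)/3 - 1/3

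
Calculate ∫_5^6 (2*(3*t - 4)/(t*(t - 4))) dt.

Factor the denominator: t**2 - 4*t = t(t - 4).
Partial fractions: 2*(3*t - 4)/(t*(t - 4)) = 2/t + 4/(t - 4).
An antiderivative is F(t) = 2*log(t) + 4*log(t - 4).
Then F(6) - F(5) = (2*log(3) + 6*log(2)) - (log(25)) = -2*log(5) + 2*log(3) + 6*log(2).

-2*log(5) + 2*log(3) + 6*log(2)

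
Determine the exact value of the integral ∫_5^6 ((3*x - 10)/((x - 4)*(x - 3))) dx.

log(6)

Factor the denominator: x**2 - 7*x + 12 = (x - 3)(x - 4).
Partial fractions: (3*x - 10)/((x - 4)*(x - 3)) = 1/(x - 3) + 2/(x - 4).
An antiderivative is F(x) = 2*log(x - 4) + log(x - 3).
Then F(6) - F(5) = (log(12)) - (log(2)) = log(6).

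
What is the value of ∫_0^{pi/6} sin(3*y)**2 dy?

Use the identity sin^2(3*y) = (1 - cos(6*y))/2.
An antiderivative is F(y) = y/2 - sin(6*y)/12.
Then F(pi/6) - F(0) = (pi/12) - (0) = pi/12.

pi/12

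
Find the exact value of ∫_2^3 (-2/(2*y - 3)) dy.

-log(3)

An antiderivative is F(y) = -log(2*y - 3).
Then F(3) - F(2) = (-log(3)) - (0) = -log(3).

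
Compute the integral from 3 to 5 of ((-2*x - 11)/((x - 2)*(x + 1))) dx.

Factor the denominator: x**2 - x - 2 = (x + 1)(x - 2).
Partial fractions: (-2*x - 11)/((x - 2)*(x + 1)) = 3/(x + 1) - 5/(x - 2).
An antiderivative is F(x) = -5*log(x - 2) + 3*log(x + 1).
Then F(5) - F(3) = (log(8/9)) - (log(64)) = -log(72).

-log(72)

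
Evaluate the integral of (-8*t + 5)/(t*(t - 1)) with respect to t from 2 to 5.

Factor the denominator: t**2 - t = t(t - 1).
Partial fractions: (-8*t + 5)/(t*(t - 1)) = -5/t - 3/(t - 1).
An antiderivative is F(t) = -5*log(t) - 3*log(t - 1).
Then F(5) - F(2) = (-5*log(5) - 6*log(2)) - (-log(32)) = -5*log(5) - log(2).

-5*log(5) - log(2)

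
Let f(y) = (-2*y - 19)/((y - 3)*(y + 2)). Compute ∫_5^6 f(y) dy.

Factor the denominator: y**2 - y - 6 = (y + 2)(y - 3).
Partial fractions: (-2*y - 19)/((y - 3)*(y + 2)) = 3/(y + 2) - 5/(y - 3).
An antiderivative is F(y) = -5*log(y - 3) + 3*log(y + 2).
Then F(6) - F(5) = (-5*log(3) + 9*log(2)) - (-5*log(2) + 3*log(7)) = -3*log(7) - 5*log(3) + 14*log(2).

-3*log(7) - 5*log(3) + 14*log(2)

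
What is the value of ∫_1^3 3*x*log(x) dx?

-6 + 27*log(3)/2

Integrate by parts once (u = ln x, dv = 3*x dx).
An antiderivative is F(x) = 3*x**2*(2*log(x) - 1)/4.
Then F(3) - F(1) = (-27/4 + 27*log(3)/2) - (-3/4) = -6 + 27*log(3)/2.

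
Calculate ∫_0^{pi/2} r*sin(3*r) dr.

-1/9

Integrate by parts once (u = r, dv = sin(3*r) dr).
An antiderivative is F(r) = -r*cos(3*r)/3 + sin(3*r)/9.
Then F(pi/2) - F(0) = (-1/9) - (0) = -1/9.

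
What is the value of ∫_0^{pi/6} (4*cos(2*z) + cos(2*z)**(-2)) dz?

An antiderivative is F(z) = 2*sin(2*z) + tan(2*z)/2.
Then F(pi/6) - F(0) = (3*sqrt(3)/2) - (0) = 3*sqrt(3)/2.

3*sqrt(3)/2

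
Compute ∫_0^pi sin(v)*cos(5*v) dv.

Use the identity sin(v)cos(5*v) = [sin(6*v) + sin(-4*v)]/2.
An antiderivative is F(v) = cos(4*v)/8 - cos(6*v)/12.
Then F(pi) - F(0) = (1/24) - (1/24) = 0.

0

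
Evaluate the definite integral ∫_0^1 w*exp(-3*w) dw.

(-4 + exp(3))*exp(-3)/9

Integrate by parts once (u = w, dv = exp(-3*w) dw).
An antiderivative is F(w) = (-3*w - 1)*exp(-3*w)/9.
Then F(1) - F(0) = (-4*exp(-3)/9) - (-1/9) = (-4 + exp(3))*exp(-3)/9.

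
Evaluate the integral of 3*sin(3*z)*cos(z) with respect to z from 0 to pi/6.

15/16

Use the identity sin(3*z)cos(z) = [sin(4*z) + sin(2*z)]/2.
An antiderivative is F(z) = -3*cos(2*z)/4 - 3*cos(4*z)/8.
Then F(pi/6) - F(0) = (-3/16) - (-9/8) = 15/16.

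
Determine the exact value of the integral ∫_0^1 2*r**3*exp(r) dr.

12 - 4*E

Integrate by parts 3 times (u = r^3, dv = 2*exp(r) dr).
An antiderivative is F(r) = (2*r**3 - 6*r**2 + 12*r - 12)*exp(r).
Then F(1) - F(0) = (-4*E) - (-12) = 12 - 4*E.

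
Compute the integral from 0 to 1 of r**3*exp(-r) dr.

Integrate by parts 3 times (u = r^3, dv = exp(-r) dr).
An antiderivative is F(r) = (-r**3 - 3*r**2 - 6*r - 6)*exp(-r).
Then F(1) - F(0) = (-16*exp(-1)) - (-6) = 6 - 16*exp(-1).

6 - 16*exp(-1)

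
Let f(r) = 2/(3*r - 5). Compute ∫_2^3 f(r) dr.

An antiderivative is F(r) = 2*log(3*r - 5)/3.
Then F(3) - F(2) = (4*log(2)/3) - (0) = 4*log(2)/3.

4*log(2)/3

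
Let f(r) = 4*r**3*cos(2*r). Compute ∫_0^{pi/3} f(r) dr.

Integrate by parts 3 times (u = r^3, dv = 4*cos(2*r) dr).
An antiderivative is F(r) = 2*r**3*sin(2*r) + 3*r**2*cos(2*r) - 3*r*sin(2*r) - 3*cos(2*r)/2.
Then F(pi/3) - F(0) = (-sqrt(3)*pi/2 - pi**2/6 + 3/4 + sqrt(3)*pi**3/27) - (-3/2) = -sqrt(3)*pi/2 - pi**2/6 + sqrt(3)*pi**3/27 + 9/4.

-sqrt(3)*pi/2 - pi**2/6 + sqrt(3)*pi**3/27 + 9/4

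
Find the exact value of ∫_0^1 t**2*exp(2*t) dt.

Integrate by parts twice (u = t^2, dv = exp(2*t) dt).
An antiderivative is F(t) = (2*t**2 - 2*t + 1)*exp(2*t)/4.
Then F(1) - F(0) = (exp(2)/4) - (1/4) = -1/4 + exp(2)/4.

-1/4 + exp(2)/4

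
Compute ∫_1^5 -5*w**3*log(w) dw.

195 - 3125*log(5)/4

Integrate by parts once (u = ln w, dv = -5*w**3 dw).
An antiderivative is F(w) = -5*w**4*(4*log(w) - 1)/16.
Then F(5) - F(1) = (3125/16 - 3125*log(5)/4) - (5/16) = 195 - 3125*log(5)/4.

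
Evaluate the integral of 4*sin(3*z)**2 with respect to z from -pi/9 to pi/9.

Use the identity sin^2(3*z) = (1 - cos(6*z))/2.
An antiderivative is F(z) = 2*z - sin(6*z)/3.
Then F(pi/9) - F(-pi/9) = (-sqrt(3)/6 + 2*pi/9) - (-2*pi/9 + sqrt(3)/6) = -sqrt(3)/3 + 4*pi/9.

-sqrt(3)/3 + 4*pi/9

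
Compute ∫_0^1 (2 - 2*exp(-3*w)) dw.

An antiderivative is F(w) = 2*w + 2*exp(-3*w)/3.
Then F(1) - F(0) = (2*exp(-3)/3 + 2) - (2/3) = 2*exp(-3)/3 + 4/3.

2*exp(-3)/3 + 4/3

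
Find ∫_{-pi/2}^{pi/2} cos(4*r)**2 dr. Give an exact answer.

Use the identity cos^2(4*r) = (1 + cos(8*r))/2.
An antiderivative is F(r) = r/2 + sin(8*r)/16.
Then F(pi/2) - F(-pi/2) = (pi/4) - (-pi/4) = pi/2.

pi/2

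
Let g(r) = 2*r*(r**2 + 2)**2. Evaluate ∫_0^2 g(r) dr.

208/3

Let u = r**2 + 2, so du = 2*r dr. When r = 0, u = 2; when r = 2, u = 6.
The integral becomes ∫ u**2 du from 2 to 6, with antiderivative u**3/3.
Back in r: F(r) = (r**2 + 2)**3/3.
Then F(2) - F(0) = (72) - (8/3) = 208/3.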